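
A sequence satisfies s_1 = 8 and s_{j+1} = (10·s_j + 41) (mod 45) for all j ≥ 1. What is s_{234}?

We have s_1 = 8, s_2 = 31, s_3 = 36, s_4 = 41, s_5 = 1, s_6 = 6, s_7 = 11, s_8 = 16, s_9 = 21, s_{10} = 26, s_{11} = 31.
Since s_{11} = s_2 = 31, the sequence is eventually periodic: after a pre-period of length 1 it cycles with period 9.
For j ≥ 2, s_j depends only on (j - 2) mod 9. (234 - 2) mod 9 = 7, so s_{234} = s_9 = 21.

21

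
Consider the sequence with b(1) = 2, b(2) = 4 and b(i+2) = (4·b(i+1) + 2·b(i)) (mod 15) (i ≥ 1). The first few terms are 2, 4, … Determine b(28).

Computing terms: b(1) = 2, b(2) = 4, b(3) = 5, b(4) = 13, b(5) = 2, b(6) = 4.
Since (b(5), b(6)) = (b(1), b(2)) = (2, 4) (two consecutive terms determine the rest), the sequence is periodic with period 4.
(28 - 1) mod 4 = 3, so b(28) = b(4) = 13.

13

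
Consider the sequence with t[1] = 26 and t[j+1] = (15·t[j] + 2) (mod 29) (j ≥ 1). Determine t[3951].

24

Listing terms: t[1] = 26; t[2] = 15; t[3] = 24; t[4] = 14; t[5] = 9; t[6] = 21; t[7] = 27; t[8] = 1; t[9] = 17; t[10] = 25; t[11] = 0; t[12] = 2; t[13] = 3; t[14] = 18; t[15] = 11; t[16] = 22; t[17] = 13; t[18] = 23; t[19] = 28; t[20] = 16; t[21] = 10; t[22] = 7; t[23] = 20; t[24] = 12; t[25] = 8; t[26] = 6; t[27] = 5; t[28] = 19; t[29] = 26.
The sequence repeats with period 28.
So t[3951] = t[1 + ((3951-1) mod 28)] = t[3] = 24.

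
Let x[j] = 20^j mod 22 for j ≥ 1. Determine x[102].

4

x[1] = 20,  x[2] = 4,  x[3] = 14,  x[4] = 16,  x[5] = 12,  x[6] = 20.
Since x[6] = x[1] = 20, the sequence is periodic with period 5.
So x[102] = x[1 + ((102-1) mod 5)] = x[2] = 4.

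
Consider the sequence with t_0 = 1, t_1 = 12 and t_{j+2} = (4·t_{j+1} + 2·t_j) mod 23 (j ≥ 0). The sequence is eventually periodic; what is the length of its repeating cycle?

22

Listing terms: t_0 = 1, t_1 = 12, t_2 = 4, t_3 = 17, t_4 = 7, t_5 = 16, t_6 = 9, t_7 = 22, t_8 = 14, t_9 = 8, t_{10} = 14, t_{11} = 3, t_{12} = 17, t_{13} = 5, t_{14} = 8, t_{15} = 19, t_{16} = 0, t_{17} = 15, t_{18} = 14, t_{19} = 17, t_{20} = 4, t_{21} = 4, t_{22} = 1, t_{23} = 12.
Since (t_{22}, t_{23}) = (t_0, t_1) = (1, 12) (two consecutive terms determine the rest), the sequence is periodic with period 22.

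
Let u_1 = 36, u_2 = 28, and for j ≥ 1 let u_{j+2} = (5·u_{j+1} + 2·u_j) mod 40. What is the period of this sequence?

We have u_1 = 36, u_2 = 28, u_3 = 12, u_4 = 36, u_5 = 4, u_6 = 12, u_7 = 28, u_8 = 4, u_9 = 36, u_{10} = 28.
The sequence repeats with period 8.

8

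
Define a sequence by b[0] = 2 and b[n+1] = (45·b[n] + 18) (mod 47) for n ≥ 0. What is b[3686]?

32

b[0] = 2; b[1] = 14; b[2] = 37; b[3] = 38; b[4] = 36; b[5] = 40; b[6] = 32; b[7] = 1; b[8] = 16; b[9] = 33; b[10] = 46; b[11] = 20; b[12] = 25; b[13] = 15; b[14] = 35; b[15] = 42; b[16] = 28; b[17] = 9; b[18] = 0; b[19] = 18; b[20] = 29; b[21] = 7; b[22] = 4; b[23] = 10; b[24] = 45; b[25] = 22; b[26] = 21; b[27] = 23; b[28] = 19; b[29] = 27; b[30] = 11; b[31] = 43; b[32] = 26; b[33] = 13; b[34] = 39; b[35] = 34; b[36] = 44; b[37] = 24; b[38] = 17; b[39] = 31; b[40] = 3; b[41] = 12; b[42] = 41; b[43] = 30; b[44] = 5; b[45] = 8; b[46] = 2.
Since b[46] = b[0] = 2, the sequence is periodic with period 46.
(3686 - 0) mod 46 = 6, so b[3686] = b[6] = 32.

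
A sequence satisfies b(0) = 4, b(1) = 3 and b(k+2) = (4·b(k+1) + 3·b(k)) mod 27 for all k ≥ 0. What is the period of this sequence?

3

We have b(0) = 4, b(1) = 3, b(2) = 24, b(3) = 24, b(4) = 6, b(5) = 15, b(6) = 24, b(7) = 6.
Since (b(6), b(7)) = (b(3), b(4)) = (24, 6) (two consecutive terms determine the rest), the sequence is eventually periodic: after a pre-period of length 3 it cycles with period 3.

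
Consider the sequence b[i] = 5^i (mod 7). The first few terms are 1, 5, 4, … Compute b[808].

Computing terms: b[0] = 1, b[1] = 5, b[2] = 4, b[3] = 6, b[4] = 2, b[5] = 3, b[6] = 1.
Since b[6] = b[0] = 1, the sequence is periodic with period 6.
(808 - 0) mod 6 = 4, so b[808] = b[4] = 2.

2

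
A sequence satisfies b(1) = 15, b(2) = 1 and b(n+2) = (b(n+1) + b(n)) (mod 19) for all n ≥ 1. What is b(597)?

b(1) = 15, b(2) = 1, b(3) = 16, b(4) = 17, b(5) = 14, b(6) = 12, b(7) = 7, b(8) = 0, b(9) = 7, b(10) = 7, b(11) = 14, b(12) = 2, b(13) = 16, b(14) = 18, b(15) = 15, b(16) = 14, b(17) = 10, b(18) = 5, b(19) = 15, b(20) = 1.
Since (b(19), b(20)) = (b(1), b(2)) = (15, 1) (two consecutive terms determine the rest), the sequence is periodic with period 18.
(597 - 1) mod 18 = 2, so b(597) = b(3) = 16.

16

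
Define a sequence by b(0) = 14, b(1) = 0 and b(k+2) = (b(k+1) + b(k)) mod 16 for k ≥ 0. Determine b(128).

Listing terms: b(0) = 14, b(1) = 0, b(2) = 14, b(3) = 14, b(4) = 12, b(5) = 10, b(6) = 6, b(7) = 0, b(8) = 6, b(9) = 6, b(10) = 12, b(11) = 2, b(12) = 14, b(13) = 0.
Since (b(12), b(13)) = (b(0), b(1)) = (14, 0) (two consecutive terms determine the rest), the sequence is periodic with period 12.
So b(128) = b(0 + ((128-0) mod 12)) = b(8) = 6.

6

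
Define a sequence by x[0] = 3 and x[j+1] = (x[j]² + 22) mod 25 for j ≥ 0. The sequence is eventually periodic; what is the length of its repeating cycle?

8

We have x[0] = 3; x[1] = 6; x[2] = 8; x[3] = 11; x[4] = 18; x[5] = 21; x[6] = 13; x[7] = 16; x[8] = 3.
The sequence repeats with period 8.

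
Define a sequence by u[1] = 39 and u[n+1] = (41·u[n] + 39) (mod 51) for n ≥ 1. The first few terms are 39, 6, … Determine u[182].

We have u[1] = 39; u[2] = 6; u[3] = 30; u[4] = 45; u[5] = 48; u[6] = 18; u[7] = 12; u[8] = 21; u[9] = 33; u[10] = 15; u[11] = 42; u[12] = 27; u[13] = 24; u[14] = 3; u[15] = 9; u[16] = 0; u[17] = 39.
Since u[17] = u[1] = 39, the sequence is periodic with period 16.
So u[182] = u[1 + ((182-1) mod 16)] = u[6] = 18.

18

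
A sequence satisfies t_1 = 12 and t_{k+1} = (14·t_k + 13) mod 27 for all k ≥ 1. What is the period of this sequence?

18

Listing terms: t_1 = 12,  t_2 = 19,  t_3 = 9,  t_4 = 4,  t_5 = 15,  t_6 = 7,  t_7 = 3,  t_8 = 1,  t_9 = 0,  t_{10} = 13,  t_{11} = 6,  t_{12} = 16,  t_{13} = 21,  t_{14} = 10,  t_{15} = 18,  t_{16} = 22,  t_{17} = 24,  t_{18} = 25,  t_{19} = 12.
The sequence repeats with period 18.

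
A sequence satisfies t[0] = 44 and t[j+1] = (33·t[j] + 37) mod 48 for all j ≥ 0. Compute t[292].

16

We have t[0] = 44; t[1] = 1; t[2] = 22; t[3] = 43; t[4] = 16; t[5] = 37; t[6] = 10; t[7] = 31; t[8] = 4; t[9] = 25; t[10] = 46; t[11] = 19; t[12] = 40; t[13] = 13; t[14] = 34; t[15] = 7; t[16] = 28; t[17] = 1.
Since t[17] = t[1] = 1, the sequence is eventually periodic: after a pre-period of length 1 it cycles with period 16.
For j ≥ 1, t[j] depends only on (j - 1) mod 16. (292 - 1) mod 16 = 3, so t[292] = t[4] = 16.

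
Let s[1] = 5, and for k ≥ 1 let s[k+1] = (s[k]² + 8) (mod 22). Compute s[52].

Listing terms: s[1] = 5, s[2] = 11, s[3] = 19, s[4] = 17, s[5] = 11.
Since s[5] = s[2] = 11, the sequence is eventually periodic: after a pre-period of length 1 it cycles with period 3.
For k ≥ 2, s[k] depends only on (k - 2) mod 3. (52 - 2) mod 3 = 2, so s[52] = s[4] = 17.

17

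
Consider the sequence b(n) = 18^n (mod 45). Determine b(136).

Computing terms: b(1) = 18, b(2) = 9, b(3) = 27, b(4) = 36, b(5) = 18.
Since b(5) = b(1) = 18, the sequence is periodic with period 4.
So b(136) = b(1 + ((136-1) mod 4)) = b(4) = 36.

36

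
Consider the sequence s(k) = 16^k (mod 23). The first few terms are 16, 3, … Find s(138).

Computing terms: s(1) = 16, s(2) = 3, s(3) = 2, s(4) = 9, s(5) = 6, s(6) = 4, s(7) = 18, s(8) = 12, s(9) = 8, s(10) = 13, s(11) = 1, s(12) = 16.
The sequence repeats with period 11.
So s(138) = s(1 + ((138-1) mod 11)) = s(6) = 4.

4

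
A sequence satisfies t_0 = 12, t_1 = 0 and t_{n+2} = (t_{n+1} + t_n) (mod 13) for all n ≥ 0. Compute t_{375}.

Listing terms: t_0 = 12,  t_1 = 0,  t_2 = 12,  t_3 = 12,  t_4 = 11,  t_5 = 10,  t_6 = 8,  t_7 = 5,  t_8 = 0,  t_9 = 5,  t_{10} = 5,  t_{11} = 10,  t_{12} = 2,  t_{13} = 12,  t_{14} = 1,  t_{15} = 0,  t_{16} = 1,  t_{17} = 1,  t_{18} = 2,  t_{19} = 3,  t_{20} = 5,  t_{21} = 8,  t_{22} = 0,  t_{23} = 8,  t_{24} = 8,  t_{25} = 3,  t_{26} = 11,  t_{27} = 1,  t_{28} = 12,  t_{29} = 0.
Since (t_{28}, t_{29}) = (t_0, t_1) = (12, 0) (two consecutive terms determine the rest), the sequence is periodic with period 28.
So t_{375} = t_{0 + ((375-0) mod 28)} = t_{11} = 10.

10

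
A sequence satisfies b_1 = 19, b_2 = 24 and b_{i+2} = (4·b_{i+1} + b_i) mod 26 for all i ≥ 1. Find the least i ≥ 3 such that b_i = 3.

Listing terms: b_1 = 19; b_2 = 24; b_3 = 11; b_4 = 16; b_5 = 23; b_6 = 4; b_7 = 13; b_8 = 4; b_9 = 3; b_{10} = 16; b_{11} = 15; b_{12} = 24; b_{13} = 7; b_{14} = 0; b_{15} = 7; b_{16} = 2; b_{17} = 15; b_{18} = 10; b_{19} = 3; b_{20} = 22; b_{21} = 13; b_{22} = 22; b_{23} = 23; b_{24} = 10; b_{25} = 11; b_{26} = 2; b_{27} = 19; b_{28} = 0; b_{29} = 19; b_{30} = 24.
The sequence repeats with period 28.
The value 3 first appears (with i ≥ 3) at b_9.

9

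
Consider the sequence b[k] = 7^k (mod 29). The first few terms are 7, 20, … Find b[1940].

7

b[1] = 7, b[2] = 20, b[3] = 24, b[4] = 23, b[5] = 16, b[6] = 25, b[7] = 1, b[8] = 7.
Since b[8] = b[1] = 7, the sequence is periodic with period 7.
So b[1940] = b[1 + ((1940-1) mod 7)] = b[1] = 7.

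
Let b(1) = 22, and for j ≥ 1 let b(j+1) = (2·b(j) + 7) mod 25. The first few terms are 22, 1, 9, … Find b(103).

9

b(1) = 22,  b(2) = 1,  b(3) = 9,  b(4) = 0,  b(5) = 7,  b(6) = 21,  b(7) = 24,  b(8) = 5,  b(9) = 17,  b(10) = 16,  b(11) = 14,  b(12) = 10,  b(13) = 2,  b(14) = 11,  b(15) = 4,  b(16) = 15,  b(17) = 12,  b(18) = 6,  b(19) = 19,  b(20) = 20,  b(21) = 22.
Since b(21) = b(1) = 22, the sequence is periodic with period 20.
So b(103) = b(1 + ((103-1) mod 20)) = b(3) = 9.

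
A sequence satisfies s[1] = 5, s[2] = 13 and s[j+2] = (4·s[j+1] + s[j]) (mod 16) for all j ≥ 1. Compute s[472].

Listing terms: s[1] = 5; s[2] = 13; s[3] = 9; s[4] = 1; s[5] = 13; s[6] = 5; s[7] = 1; s[8] = 9; s[9] = 5; s[10] = 13.
Since (s[9], s[10]) = (s[1], s[2]) = (5, 13) (two consecutive terms determine the rest), the sequence is periodic with period 8.
So s[472] = s[1 + ((472-1) mod 8)] = s[8] = 9.

9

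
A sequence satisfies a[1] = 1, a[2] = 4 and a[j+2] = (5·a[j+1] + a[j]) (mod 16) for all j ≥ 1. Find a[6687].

13

Computing terms: a[1] = 1; a[2] = 4; a[3] = 5; a[4] = 13; a[5] = 6; a[6] = 11; a[7] = 13; a[8] = 12; a[9] = 9; a[10] = 9; a[11] = 6; a[12] = 7; a[13] = 9; a[14] = 4; a[15] = 13; a[16] = 5; a[17] = 6; a[18] = 3; a[19] = 5; a[20] = 12; a[21] = 1; a[22] = 1; a[23] = 6; a[24] = 15; a[25] = 1; a[26] = 4.
The sequence repeats with period 24.
So a[6687] = a[1 + ((6687-1) mod 24)] = a[15] = 13.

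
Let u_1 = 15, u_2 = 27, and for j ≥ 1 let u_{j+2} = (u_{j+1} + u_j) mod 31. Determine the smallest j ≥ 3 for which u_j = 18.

Computing terms: u_1 = 15,  u_2 = 27,  u_3 = 11,  u_4 = 7,  u_5 = 18,  u_6 = 25,  u_7 = 12,  u_8 = 6,  u_9 = 18,  u_{10} = 24,  u_{11} = 11,  u_{12} = 4,  u_{13} = 15,  u_{14} = 19,  u_{15} = 3,  u_{16} = 22,  u_{17} = 25,  u_{18} = 16,  u_{19} = 10,  u_{20} = 26,  u_{21} = 5,  u_{22} = 0,  u_{23} = 5,  u_{24} = 5,  u_{25} = 10,  u_{26} = 15,  u_{27} = 25,  u_{28} = 9,  u_{29} = 3,  u_{30} = 12,  u_{31} = 15,  u_{32} = 27.
The sequence repeats with period 30.
The value 18 first appears (with j ≥ 3) at u_5.

5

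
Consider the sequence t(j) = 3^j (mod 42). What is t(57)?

27

Computing terms: t(0) = 1; t(1) = 3; t(2) = 9; t(3) = 27; t(4) = 39; t(5) = 33; t(6) = 15; t(7) = 3.
Since t(7) = t(1) = 3, the sequence is eventually periodic: after a pre-period of length 1 it cycles with period 6.
For j ≥ 1, t(j) depends only on (j - 1) mod 6. (57 - 1) mod 6 = 2, so t(57) = t(3) = 27.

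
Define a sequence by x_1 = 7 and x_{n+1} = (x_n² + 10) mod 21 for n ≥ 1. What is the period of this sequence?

3

Computing terms: x_1 = 7,  x_2 = 17,  x_3 = 5,  x_4 = 14,  x_5 = 17.
Since x_5 = x_2 = 17, the sequence is eventually periodic: after a pre-period of length 1 it cycles with period 3.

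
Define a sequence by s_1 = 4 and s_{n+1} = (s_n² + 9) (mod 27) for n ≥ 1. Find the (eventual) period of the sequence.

6

Computing terms: s_1 = 4, s_2 = 25, s_3 = 13, s_4 = 16, s_5 = 22, s_6 = 7, s_7 = 4.
The sequence repeats with period 6.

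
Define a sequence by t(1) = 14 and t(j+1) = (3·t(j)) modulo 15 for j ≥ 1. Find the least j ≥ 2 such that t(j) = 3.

4

t(1) = 14; t(2) = 12; t(3) = 6; t(4) = 3; t(5) = 9; t(6) = 12.
Since t(6) = t(2) = 12, the sequence is eventually periodic: after a pre-period of length 1 it cycles with period 4.
The value 3 first appears (with j ≥ 2) at t(4).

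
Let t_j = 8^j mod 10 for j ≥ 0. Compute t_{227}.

Computing terms: t_0 = 1, t_1 = 8, t_2 = 4, t_3 = 2, t_4 = 6, t_5 = 8.
Since t_5 = t_1 = 8, the sequence is eventually periodic: after a pre-period of length 1 it cycles with period 4.
For j ≥ 1, t_j depends only on (j - 1) mod 4. (227 - 1) mod 4 = 2, so t_{227} = t_3 = 2.

2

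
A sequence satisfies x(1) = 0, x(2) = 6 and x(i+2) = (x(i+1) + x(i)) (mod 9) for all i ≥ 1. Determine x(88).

6

We have x(1) = 0; x(2) = 6; x(3) = 6; x(4) = 3; x(5) = 0; x(6) = 3; x(7) = 3; x(8) = 6; x(9) = 0; x(10) = 6.
Since (x(9), x(10)) = (x(1), x(2)) = (0, 6) (two consecutive terms determine the rest), the sequence is periodic with period 8.
So x(88) = x(1 + ((88-1) mod 8)) = x(8) = 6.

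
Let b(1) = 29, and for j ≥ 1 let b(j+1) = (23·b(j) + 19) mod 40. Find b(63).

37

Listing terms: b(1) = 29,  b(2) = 6,  b(3) = 37,  b(4) = 30,  b(5) = 29.
Since b(5) = b(1) = 29, the sequence is periodic with period 4.
(63 - 1) mod 4 = 2, so b(63) = b(3) = 37.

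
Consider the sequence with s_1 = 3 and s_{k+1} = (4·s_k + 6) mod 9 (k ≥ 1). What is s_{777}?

6

Computing terms: s_1 = 3,  s_2 = 0,  s_3 = 6,  s_4 = 3.
Since s_4 = s_1 = 3, the sequence is periodic with period 3.
So s_{777} = s_{1 + ((777-1) mod 3)} = s_3 = 6.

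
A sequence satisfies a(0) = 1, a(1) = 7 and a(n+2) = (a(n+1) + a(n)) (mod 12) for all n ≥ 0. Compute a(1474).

We have a(0) = 1; a(1) = 7; a(2) = 8; a(3) = 3; a(4) = 11; a(5) = 2; a(6) = 1; a(7) = 3; a(8) = 4; a(9) = 7; a(10) = 11; a(11) = 6; a(12) = 5; a(13) = 11; a(14) = 4; a(15) = 3; a(16) = 7; a(17) = 10; a(18) = 5; a(19) = 3; a(20) = 8; a(21) = 11; a(22) = 7; a(23) = 6; a(24) = 1; a(25) = 7.
Since (a(24), a(25)) = (a(0), a(1)) = (1, 7) (two consecutive terms determine the rest), the sequence is periodic with period 24.
So a(1474) = a(0 + ((1474-0) mod 24)) = a(10) = 11.

11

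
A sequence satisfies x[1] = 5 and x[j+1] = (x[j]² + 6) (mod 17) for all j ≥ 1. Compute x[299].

Listing terms: x[1] = 5, x[2] = 14, x[3] = 15, x[4] = 10, x[5] = 4, x[6] = 5.
The sequence repeats with period 5.
So x[299] = x[1 + ((299-1) mod 5)] = x[4] = 10.

10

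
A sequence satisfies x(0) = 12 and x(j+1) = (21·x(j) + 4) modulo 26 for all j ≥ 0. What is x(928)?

12

Listing terms: x(0) = 12,  x(1) = 22,  x(2) = 24,  x(3) = 14,  x(4) = 12.
Since x(4) = x(0) = 12, the sequence is periodic with period 4.
So x(928) = x(0 + ((928-0) mod 4)) = x(0) = 12.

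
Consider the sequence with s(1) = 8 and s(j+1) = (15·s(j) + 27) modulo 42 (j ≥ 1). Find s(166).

Computing terms: s(1) = 8; s(2) = 21; s(3) = 6; s(4) = 33; s(5) = 18; s(6) = 3; s(7) = 30; s(8) = 15; s(9) = 0; s(10) = 27; s(11) = 12; s(12) = 39; s(13) = 24; s(14) = 9; s(15) = 36; s(16) = 21.
Since s(16) = s(2) = 21, the sequence is eventually periodic: after a pre-period of length 1 it cycles with period 14.
For j ≥ 2, s(j) depends only on (j - 2) mod 14. (166 - 2) mod 14 = 10, so s(166) = s(12) = 39.

39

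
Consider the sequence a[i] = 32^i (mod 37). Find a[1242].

36

Computing terms: a[0] = 1; a[1] = 32; a[2] = 25; a[3] = 23; a[4] = 33; a[5] = 20; a[6] = 11; a[7] = 19; a[8] = 16; a[9] = 31; a[10] = 30; a[11] = 35; a[12] = 10; a[13] = 24; a[14] = 28; a[15] = 8; a[16] = 34; a[17] = 15; a[18] = 36; a[19] = 5; a[20] = 12; a[21] = 14; a[22] = 4; a[23] = 17; a[24] = 26; a[25] = 18; a[26] = 21; a[27] = 6; a[28] = 7; a[29] = 2; a[30] = 27; a[31] = 13; a[32] = 9; a[33] = 29; a[34] = 3; a[35] = 22; a[36] = 1.
Since a[36] = a[0] = 1, the sequence is periodic with period 36.
So a[1242] = a[0 + ((1242-0) mod 36)] = a[18] = 36.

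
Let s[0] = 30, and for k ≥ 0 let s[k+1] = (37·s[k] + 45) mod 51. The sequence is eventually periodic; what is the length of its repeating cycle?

16

Listing terms: s[0] = 30, s[1] = 33, s[2] = 42, s[3] = 18, s[4] = 48, s[5] = 36, s[6] = 0, s[7] = 45, s[8] = 27, s[9] = 24, s[10] = 15, s[11] = 39, s[12] = 9, s[13] = 21, s[14] = 6, s[15] = 12, s[16] = 30.
Since s[16] = s[0] = 30, the sequence is periodic with period 16.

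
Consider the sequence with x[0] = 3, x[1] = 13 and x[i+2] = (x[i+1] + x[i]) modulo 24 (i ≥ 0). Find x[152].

0

We have x[0] = 3; x[1] = 13; x[2] = 16; x[3] = 5; x[4] = 21; x[5] = 2; x[6] = 23; x[7] = 1; x[8] = 0; x[9] = 1; x[10] = 1; x[11] = 2; x[12] = 3; x[13] = 5; x[14] = 8; x[15] = 13; x[16] = 21; x[17] = 10; x[18] = 7; x[19] = 17; x[20] = 0; x[21] = 17; x[22] = 17; x[23] = 10; x[24] = 3; x[25] = 13.
Since (x[24], x[25]) = (x[0], x[1]) = (3, 13) (two consecutive terms determine the rest), the sequence is periodic with period 24.
So x[152] = x[0 + ((152-0) mod 24)] = x[8] = 0.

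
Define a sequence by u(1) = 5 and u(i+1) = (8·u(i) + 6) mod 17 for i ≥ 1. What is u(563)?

We have u(1) = 5; u(2) = 12; u(3) = 0; u(4) = 6; u(5) = 3; u(6) = 13; u(7) = 8; u(8) = 2; u(9) = 5.
The sequence repeats with period 8.
So u(563) = u(1 + ((563-1) mod 8)) = u(3) = 0.

0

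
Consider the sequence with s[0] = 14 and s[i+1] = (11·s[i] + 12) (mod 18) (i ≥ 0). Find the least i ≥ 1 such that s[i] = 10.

Listing terms: s[0] = 14,  s[1] = 4,  s[2] = 2,  s[3] = 16,  s[4] = 8,  s[5] = 10,  s[6] = 14.
The sequence repeats with period 6.
The value 10 first appears (with i ≥ 1) at s[5].

5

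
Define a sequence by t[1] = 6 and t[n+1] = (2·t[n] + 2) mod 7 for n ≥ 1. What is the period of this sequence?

3

We have t[1] = 6,  t[2] = 0,  t[3] = 2,  t[4] = 6.
The sequence repeats with period 3.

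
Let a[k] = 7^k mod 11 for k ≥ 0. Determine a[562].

5

a[0] = 1,  a[1] = 7,  a[2] = 5,  a[3] = 2,  a[4] = 3,  a[5] = 10,  a[6] = 4,  a[7] = 6,  a[8] = 9,  a[9] = 8,  a[10] = 1.
The sequence repeats with period 10.
So a[562] = a[0 + ((562-0) mod 10)] = a[2] = 5.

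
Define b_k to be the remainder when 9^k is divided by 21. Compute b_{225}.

15

We have b_1 = 9; b_2 = 18; b_3 = 15; b_4 = 9.
Since b_4 = b_1 = 9, the sequence is periodic with period 3.
So b_{225} = b_{1 + ((225-1) mod 3)} = b_3 = 15.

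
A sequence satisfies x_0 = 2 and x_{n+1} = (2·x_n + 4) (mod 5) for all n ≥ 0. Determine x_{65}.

Listing terms: x_0 = 2, x_1 = 3, x_2 = 0, x_3 = 4, x_4 = 2.
Since x_4 = x_0 = 2, the sequence is periodic with period 4.
So x_{65} = x_{0 + ((65-0) mod 4)} = x_1 = 3.

3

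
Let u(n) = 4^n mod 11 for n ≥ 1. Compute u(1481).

4

u(1) = 4, u(2) = 5, u(3) = 9, u(4) = 3, u(5) = 1, u(6) = 4.
Since u(6) = u(1) = 4, the sequence is periodic with period 5.
So u(1481) = u(1 + ((1481-1) mod 5)) = u(1) = 4.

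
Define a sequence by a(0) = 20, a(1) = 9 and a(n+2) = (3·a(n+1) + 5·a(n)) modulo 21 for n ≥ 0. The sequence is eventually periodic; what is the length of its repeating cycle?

12

Listing terms: a(0) = 20; a(1) = 9; a(2) = 1; a(3) = 6; a(4) = 2; a(5) = 15; a(6) = 13; a(7) = 9; a(8) = 8; a(9) = 6; a(10) = 16; a(11) = 15; a(12) = 20; a(13) = 9.
The sequence repeats with period 12.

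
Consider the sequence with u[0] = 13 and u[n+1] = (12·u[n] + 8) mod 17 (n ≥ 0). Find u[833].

11

u[0] = 13,  u[1] = 11,  u[2] = 4,  u[3] = 5,  u[4] = 0,  u[5] = 8,  u[6] = 2,  u[7] = 15,  u[8] = 1,  u[9] = 3,  u[10] = 10,  u[11] = 9,  u[12] = 14,  u[13] = 6,  u[14] = 12,  u[15] = 16,  u[16] = 13.
Since u[16] = u[0] = 13, the sequence is periodic with period 16.
(833 - 0) mod 16 = 1, so u[833] = u[1] = 11.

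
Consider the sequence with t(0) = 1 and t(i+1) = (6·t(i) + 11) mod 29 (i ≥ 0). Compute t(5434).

t(0) = 1, t(1) = 17, t(2) = 26, t(3) = 22, t(4) = 27, t(5) = 28, t(6) = 5, t(7) = 12, t(8) = 25, t(9) = 16, t(10) = 20, t(11) = 15, t(12) = 14, t(13) = 8, t(14) = 1.
The sequence repeats with period 14.
(5434 - 0) mod 14 = 2, so t(5434) = t(2) = 26.

26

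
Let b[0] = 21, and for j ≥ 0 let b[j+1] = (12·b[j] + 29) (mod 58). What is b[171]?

We have b[0] = 21, b[1] = 49, b[2] = 37, b[3] = 9, b[4] = 21.
The sequence repeats with period 4.
(171 - 0) mod 4 = 3, so b[171] = b[3] = 9.

9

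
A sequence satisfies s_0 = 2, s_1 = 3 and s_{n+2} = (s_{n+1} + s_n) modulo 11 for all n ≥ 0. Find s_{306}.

Listing terms: s_0 = 2,  s_1 = 3,  s_2 = 5,  s_3 = 8,  s_4 = 2,  s_5 = 10,  s_6 = 1,  s_7 = 0,  s_8 = 1,  s_9 = 1,  s_{10} = 2,  s_{11} = 3.
The sequence repeats with period 10.
So s_{306} = s_{0 + ((306-0) mod 10)} = s_6 = 1.

1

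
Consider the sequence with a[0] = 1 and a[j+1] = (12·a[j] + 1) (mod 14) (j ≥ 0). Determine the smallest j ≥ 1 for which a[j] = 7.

We have a[0] = 1; a[1] = 13; a[2] = 3; a[3] = 9; a[4] = 11; a[5] = 7; a[6] = 1.
Since a[6] = a[0] = 1, the sequence is periodic with period 6.
The value 7 first appears (with j ≥ 1) at a[5].

5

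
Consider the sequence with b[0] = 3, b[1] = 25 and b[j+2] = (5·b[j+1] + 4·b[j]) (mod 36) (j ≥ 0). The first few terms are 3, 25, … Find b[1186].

Listing terms: b[0] = 3; b[1] = 25; b[2] = 29; b[3] = 29; b[4] = 9; b[5] = 17; b[6] = 13; b[7] = 25; b[8] = 33; b[9] = 13; b[10] = 17; b[11] = 29; b[12] = 33; b[13] = 29; b[14] = 25; b[15] = 25; b[16] = 9; b[17] = 1; b[18] = 5; b[19] = 29; b[20] = 21; b[21] = 5; b[22] = 1; b[23] = 25; b[24] = 21; b[25] = 25; b[26] = 29.
Since (b[25], b[26]) = (b[1], b[2]) = (25, 29) (two consecutive terms determine the rest), the sequence is eventually periodic: after a pre-period of length 1 it cycles with period 24.
For j ≥ 1, b[j] depends only on (j - 1) mod 24. (1186 - 1) mod 24 = 9, so b[1186] = b[10] = 17.

17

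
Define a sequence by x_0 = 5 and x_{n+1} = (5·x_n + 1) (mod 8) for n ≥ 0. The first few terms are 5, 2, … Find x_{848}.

We have x_0 = 5, x_1 = 2, x_2 = 3, x_3 = 0, x_4 = 1, x_5 = 6, x_6 = 7, x_7 = 4, x_8 = 5.
Since x_8 = x_0 = 5, the sequence is periodic with period 8.
(848 - 0) mod 8 = 0, so x_{848} = x_0 = 5.

5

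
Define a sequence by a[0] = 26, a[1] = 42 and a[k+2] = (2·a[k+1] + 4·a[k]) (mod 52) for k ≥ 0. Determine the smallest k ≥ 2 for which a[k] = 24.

3

We have a[0] = 26; a[1] = 42; a[2] = 32; a[3] = 24; a[4] = 20; a[5] = 32; a[6] = 40; a[7] = 0; a[8] = 4; a[9] = 8; a[10] = 32; a[11] = 44; a[12] = 8; a[13] = 36; a[14] = 0; a[15] = 40; a[16] = 28; a[17] = 8; a[18] = 24; a[19] = 28; a[20] = 48; a[21] = 0; a[22] = 36; a[23] = 20; a[24] = 28; a[25] = 32; a[26] = 20; a[27] = 12; a[28] = 0; a[29] = 48; a[30] = 44; a[31] = 20; a[32] = 8; a[33] = 44; a[34] = 16; a[35] = 0; a[36] = 12; a[37] = 24; a[38] = 44; a[39] = 28; a[40] = 24; a[41] = 4; a[42] = 0; a[43] = 16; a[44] = 32; a[45] = 24.
Since (a[44], a[45]) = (a[2], a[3]) = (32, 24) (two consecutive terms determine the rest), the sequence is eventually periodic: after a pre-period of length 2 it cycles with period 42.
The value 24 first appears (with k ≥ 2) at a[3].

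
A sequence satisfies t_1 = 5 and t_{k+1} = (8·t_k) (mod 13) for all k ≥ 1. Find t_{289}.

Listing terms: t_1 = 5, t_2 = 1, t_3 = 8, t_4 = 12, t_5 = 5.
Since t_5 = t_1 = 5, the sequence is periodic with period 4.
(289 - 1) mod 4 = 0, so t_{289} = t_1 = 5.

5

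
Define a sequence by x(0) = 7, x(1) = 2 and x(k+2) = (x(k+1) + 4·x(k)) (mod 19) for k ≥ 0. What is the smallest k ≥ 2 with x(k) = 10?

9

Computing terms: x(0) = 7; x(1) = 2; x(2) = 11; x(3) = 0; x(4) = 6; x(5) = 6; x(6) = 11; x(7) = 16; x(8) = 3; x(9) = 10; x(10) = 3; x(11) = 5; x(12) = 17; x(13) = 18; x(14) = 10; x(15) = 6; x(16) = 8; x(17) = 13; x(18) = 7; x(19) = 2.
The sequence repeats with period 18.
The value 10 first appears (with k ≥ 2) at x(9).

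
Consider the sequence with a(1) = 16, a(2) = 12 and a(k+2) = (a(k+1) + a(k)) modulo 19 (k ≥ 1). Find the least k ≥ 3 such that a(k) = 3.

10

We have a(1) = 16,  a(2) = 12,  a(3) = 9,  a(4) = 2,  a(5) = 11,  a(6) = 13,  a(7) = 5,  a(8) = 18,  a(9) = 4,  a(10) = 3,  a(11) = 7,  a(12) = 10,  a(13) = 17,  a(14) = 8,  a(15) = 6,  a(16) = 14,  a(17) = 1,  a(18) = 15,  a(19) = 16,  a(20) = 12.
Since (a(19), a(20)) = (a(1), a(2)) = (16, 12) (two consecutive terms determine the rest), the sequence is periodic with period 18.
The value 3 first appears (with k ≥ 3) at a(10).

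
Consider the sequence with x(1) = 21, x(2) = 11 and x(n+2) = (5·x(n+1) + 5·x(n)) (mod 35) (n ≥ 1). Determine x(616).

20

x(1) = 21, x(2) = 11, x(3) = 20, x(4) = 15, x(5) = 0, x(6) = 5, x(7) = 25, x(8) = 10, x(9) = 0, x(10) = 15, x(11) = 5, x(12) = 30, x(13) = 0, x(14) = 10, x(15) = 15, x(16) = 20, x(17) = 0, x(18) = 30, x(19) = 10, x(20) = 25, x(21) = 0, x(22) = 20, x(23) = 30, x(24) = 5, x(25) = 0, x(26) = 25, x(27) = 20, x(28) = 15.
Since (x(27), x(28)) = (x(3), x(4)) = (20, 15) (two consecutive terms determine the rest), the sequence is eventually periodic: after a pre-period of length 2 it cycles with period 24.
For n ≥ 3, x(n) depends only on (n - 3) mod 24. (616 - 3) mod 24 = 13, so x(616) = x(16) = 20.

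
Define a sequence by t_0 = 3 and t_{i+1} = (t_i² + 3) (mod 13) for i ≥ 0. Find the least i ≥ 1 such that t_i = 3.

5

We have t_0 = 3, t_1 = 12, t_2 = 4, t_3 = 6, t_4 = 0, t_5 = 3.
The sequence repeats with period 5.
The value 3 next appears (with i ≥ 1) at t_5.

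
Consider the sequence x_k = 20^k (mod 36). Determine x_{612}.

Listing terms: x_0 = 1,  x_1 = 20,  x_2 = 4,  x_3 = 8,  x_4 = 16,  x_5 = 32,  x_6 = 28,  x_7 = 20.
Since x_7 = x_1 = 20, the sequence is eventually periodic: after a pre-period of length 1 it cycles with period 6.
For k ≥ 1, x_k depends only on (k - 1) mod 6. (612 - 1) mod 6 = 5, so x_{612} = x_6 = 28.

28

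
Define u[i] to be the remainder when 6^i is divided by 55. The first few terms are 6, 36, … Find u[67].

41

Computing terms: u[1] = 6, u[2] = 36, u[3] = 51, u[4] = 31, u[5] = 21, u[6] = 16, u[7] = 41, u[8] = 26, u[9] = 46, u[10] = 1, u[11] = 6.
The sequence repeats with period 10.
(67 - 1) mod 10 = 6, so u[67] = u[7] = 41.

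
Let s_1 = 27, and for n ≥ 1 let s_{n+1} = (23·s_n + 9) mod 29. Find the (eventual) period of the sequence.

s_1 = 27,  s_2 = 21,  s_3 = 28,  s_4 = 15,  s_5 = 6,  s_6 = 2,  s_7 = 26,  s_8 = 27.
The sequence repeats with period 7.

7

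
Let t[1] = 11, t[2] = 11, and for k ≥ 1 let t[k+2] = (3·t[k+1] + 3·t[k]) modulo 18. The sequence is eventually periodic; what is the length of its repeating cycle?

3

Listing terms: t[1] = 11, t[2] = 11, t[3] = 12, t[4] = 15, t[5] = 9, t[6] = 0, t[7] = 9, t[8] = 9, t[9] = 0.
Since (t[8], t[9]) = (t[5], t[6]) = (9, 0) (two consecutive terms determine the rest), the sequence is eventually periodic: after a pre-period of length 4 it cycles with period 3.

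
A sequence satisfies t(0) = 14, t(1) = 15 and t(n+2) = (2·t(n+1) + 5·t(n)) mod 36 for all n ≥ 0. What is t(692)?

10

t(0) = 14; t(1) = 15; t(2) = 28; t(3) = 23; t(4) = 6; t(5) = 19; t(6) = 32; t(7) = 15; t(8) = 10; t(9) = 23; t(10) = 24; t(11) = 19; t(12) = 14; t(13) = 15.
The sequence repeats with period 12.
So t(692) = t(0 + ((692-0) mod 12)) = t(8) = 10.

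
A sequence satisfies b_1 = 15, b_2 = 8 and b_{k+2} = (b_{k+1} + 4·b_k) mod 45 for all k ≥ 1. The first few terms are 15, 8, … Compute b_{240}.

b_1 = 15, b_2 = 8, b_3 = 23, b_4 = 10, b_5 = 12, b_6 = 7, b_7 = 10, b_8 = 38, b_9 = 33, b_{10} = 5, b_{11} = 2, b_{12} = 22, b_{13} = 30, b_{14} = 28, b_{15} = 13, b_{16} = 35, b_{17} = 42, b_{18} = 2, b_{19} = 35, b_{20} = 43, b_{21} = 3, b_{22} = 40, b_{23} = 7, b_{24} = 32, b_{25} = 15, b_{26} = 8.
Since (b_{25}, b_{26}) = (b_1, b_2) = (15, 8) (two consecutive terms determine the rest), the sequence is periodic with period 24.
(240 - 1) mod 24 = 23, so b_{240} = b_{24} = 32.

32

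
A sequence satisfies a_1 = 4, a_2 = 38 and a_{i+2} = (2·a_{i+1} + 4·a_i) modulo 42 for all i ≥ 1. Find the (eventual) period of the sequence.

48

We have a_1 = 4, a_2 = 38, a_3 = 8, a_4 = 0, a_5 = 32, a_6 = 22, a_7 = 4, a_8 = 12, a_9 = 40, a_{10} = 2, a_{11} = 38, a_{12} = 0, a_{13} = 26, a_{14} = 10, a_{15} = 40, a_{16} = 36, a_{17} = 22, a_{18} = 20, a_{19} = 2, a_{20} = 0, a_{21} = 8, a_{22} = 16, a_{23} = 22, a_{24} = 24, a_{25} = 10, a_{26} = 32, a_{27} = 20, a_{28} = 0, a_{29} = 38, a_{30} = 34, a_{31} = 10, a_{32} = 30, a_{33} = 16, a_{34} = 26, a_{35} = 32, a_{36} = 0, a_{37} = 2, a_{38} = 4, a_{39} = 16, a_{40} = 6, a_{41} = 34, a_{42} = 8, a_{43} = 26, a_{44} = 0, a_{45} = 20, a_{46} = 40, a_{47} = 34, a_{48} = 18, a_{49} = 4, a_{50} = 38.
Since (a_{49}, a_{50}) = (a_1, a_2) = (4, 38) (two consecutive terms determine the rest), the sequence is periodic with period 48.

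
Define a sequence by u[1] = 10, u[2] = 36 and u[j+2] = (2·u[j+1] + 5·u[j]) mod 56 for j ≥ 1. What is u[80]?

40

We have u[1] = 10, u[2] = 36, u[3] = 10, u[4] = 32, u[5] = 2, u[6] = 52, u[7] = 2, u[8] = 40, u[9] = 34, u[10] = 44, u[11] = 34, u[12] = 8, u[13] = 18, u[14] = 20, u[15] = 18, u[16] = 24, u[17] = 26, u[18] = 4, u[19] = 26, u[20] = 16, u[21] = 50, u[22] = 12, u[23] = 50, u[24] = 48, u[25] = 10, u[26] = 36.
Since (u[25], u[26]) = (u[1], u[2]) = (10, 36) (two consecutive terms determine the rest), the sequence is periodic with period 24.
(80 - 1) mod 24 = 7, so u[80] = u[8] = 40.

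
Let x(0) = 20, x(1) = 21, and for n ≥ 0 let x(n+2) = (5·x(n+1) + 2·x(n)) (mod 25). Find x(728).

We have x(0) = 20; x(1) = 21; x(2) = 20; x(3) = 17; x(4) = 0; x(5) = 9; x(6) = 20; x(7) = 18; x(8) = 5; x(9) = 11; x(10) = 15; x(11) = 22; x(12) = 15; x(13) = 19; x(14) = 0; x(15) = 13; x(16) = 15; x(17) = 1; x(18) = 10; x(19) = 2; x(20) = 5; x(21) = 4; x(22) = 5; x(23) = 8; x(24) = 0; x(25) = 16; x(26) = 5; x(27) = 7; x(28) = 20; x(29) = 14; x(30) = 10; x(31) = 3; x(32) = 10; x(33) = 6; x(34) = 0; x(35) = 12; x(36) = 10; x(37) = 24; x(38) = 15; x(39) = 23; x(40) = 20; x(41) = 21.
The sequence repeats with period 40.
So x(728) = x(0 + ((728-0) mod 40)) = x(8) = 5.

5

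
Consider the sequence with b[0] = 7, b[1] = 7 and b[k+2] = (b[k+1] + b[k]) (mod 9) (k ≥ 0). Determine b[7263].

b[0] = 7,  b[1] = 7,  b[2] = 5,  b[3] = 3,  b[4] = 8,  b[5] = 2,  b[6] = 1,  b[7] = 3,  b[8] = 4,  b[9] = 7,  b[10] = 2,  b[11] = 0,  b[12] = 2,  b[13] = 2,  b[14] = 4,  b[15] = 6,  b[16] = 1,  b[17] = 7,  b[18] = 8,  b[19] = 6,  b[20] = 5,  b[21] = 2,  b[22] = 7,  b[23] = 0,  b[24] = 7,  b[25] = 7.
The sequence repeats with period 24.
So b[7263] = b[0 + ((7263-0) mod 24)] = b[15] = 6.

6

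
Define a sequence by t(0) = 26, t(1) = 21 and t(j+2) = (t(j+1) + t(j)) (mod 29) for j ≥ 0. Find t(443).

13

t(0) = 26; t(1) = 21; t(2) = 18; t(3) = 10; t(4) = 28; t(5) = 9; t(6) = 8; t(7) = 17; t(8) = 25; t(9) = 13; t(10) = 9; t(11) = 22; t(12) = 2; t(13) = 24; t(14) = 26; t(15) = 21.
The sequence repeats with period 14.
So t(443) = t(0 + ((443-0) mod 14)) = t(9) = 13.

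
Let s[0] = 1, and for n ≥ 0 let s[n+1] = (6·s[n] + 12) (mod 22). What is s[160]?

12

s[0] = 1; s[1] = 18; s[2] = 10; s[3] = 6; s[4] = 4; s[5] = 14; s[6] = 8; s[7] = 16; s[8] = 20; s[9] = 0; s[10] = 12; s[11] = 18.
Since s[11] = s[1] = 18, the sequence is eventually periodic: after a pre-period of length 1 it cycles with period 10.
For n ≥ 1, s[n] depends only on (n - 1) mod 10. (160 - 1) mod 10 = 9, so s[160] = s[10] = 12.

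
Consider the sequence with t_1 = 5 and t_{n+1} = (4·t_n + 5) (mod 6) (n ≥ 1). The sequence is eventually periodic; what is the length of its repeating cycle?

3

Listing terms: t_1 = 5,  t_2 = 1,  t_3 = 3,  t_4 = 5.
The sequence repeats with period 3.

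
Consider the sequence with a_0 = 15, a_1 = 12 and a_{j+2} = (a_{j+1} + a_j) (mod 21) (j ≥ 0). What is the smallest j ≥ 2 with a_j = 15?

10

a_0 = 15,  a_1 = 12,  a_2 = 6,  a_3 = 18,  a_4 = 3,  a_5 = 0,  a_6 = 3,  a_7 = 3,  a_8 = 6,  a_9 = 9,  a_{10} = 15,  a_{11} = 3,  a_{12} = 18,  a_{13} = 0,  a_{14} = 18,  a_{15} = 18,  a_{16} = 15,  a_{17} = 12.
Since (a_{16}, a_{17}) = (a_0, a_1) = (15, 12) (two consecutive terms determine the rest), the sequence is periodic with period 16.
The value 15 first appears (with j ≥ 2) at a_{10}.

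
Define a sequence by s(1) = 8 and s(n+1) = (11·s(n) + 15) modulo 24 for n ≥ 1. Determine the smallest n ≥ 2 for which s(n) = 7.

2

s(1) = 8,  s(2) = 7,  s(3) = 20,  s(4) = 19,  s(5) = 8.
The sequence repeats with period 4.
The value 7 first appears (with n ≥ 2) at s(2).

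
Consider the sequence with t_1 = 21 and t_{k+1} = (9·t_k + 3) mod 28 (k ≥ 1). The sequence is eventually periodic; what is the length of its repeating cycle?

12

We have t_1 = 21,  t_2 = 24,  t_3 = 23,  t_4 = 14,  t_5 = 17,  t_6 = 16,  t_7 = 7,  t_8 = 10,  t_9 = 9,  t_{10} = 0,  t_{11} = 3,  t_{12} = 2,  t_{13} = 21.
Since t_{13} = t_1 = 21, the sequence is periodic with period 12.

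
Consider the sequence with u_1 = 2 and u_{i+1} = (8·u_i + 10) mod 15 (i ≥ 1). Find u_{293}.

2

Computing terms: u_1 = 2,  u_2 = 11,  u_3 = 8,  u_4 = 14,  u_5 = 2.
Since u_5 = u_1 = 2, the sequence is periodic with period 4.
(293 - 1) mod 4 = 0, so u_{293} = u_1 = 2.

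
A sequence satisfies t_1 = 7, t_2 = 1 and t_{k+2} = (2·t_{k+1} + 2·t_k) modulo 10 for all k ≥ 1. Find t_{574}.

8

t_1 = 7,  t_2 = 1,  t_3 = 6,  t_4 = 4,  t_5 = 0,  t_6 = 8,  t_7 = 6,  t_8 = 8,  t_9 = 8,  t_{10} = 2,  t_{11} = 0,  t_{12} = 4,  t_{13} = 8,  t_{14} = 4,  t_{15} = 4,  t_{16} = 6,  t_{17} = 0,  t_{18} = 2,  t_{19} = 4,  t_{20} = 2,  t_{21} = 2,  t_{22} = 8,  t_{23} = 0,  t_{24} = 6,  t_{25} = 2,  t_{26} = 6,  t_{27} = 6,  t_{28} = 4.
Since (t_{27}, t_{28}) = (t_3, t_4) = (6, 4) (two consecutive terms determine the rest), the sequence is eventually periodic: after a pre-period of length 2 it cycles with period 24.
For k ≥ 3, t_k depends only on (k - 3) mod 24. (574 - 3) mod 24 = 19, so t_{574} = t_{22} = 8.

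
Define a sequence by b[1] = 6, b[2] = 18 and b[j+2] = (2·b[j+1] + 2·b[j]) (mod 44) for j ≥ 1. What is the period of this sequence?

10

Listing terms: b[1] = 6; b[2] = 18; b[3] = 4; b[4] = 0; b[5] = 8; b[6] = 16; b[7] = 4; b[8] = 40; b[9] = 0; b[10] = 36; b[11] = 28; b[12] = 40; b[13] = 4; b[14] = 0.
Since (b[13], b[14]) = (b[3], b[4]) = (4, 0) (two consecutive terms determine the rest), the sequence is eventually periodic: after a pre-period of length 2 it cycles with period 10.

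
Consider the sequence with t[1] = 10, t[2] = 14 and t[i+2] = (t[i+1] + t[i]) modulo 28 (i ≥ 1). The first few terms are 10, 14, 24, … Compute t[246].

16

Computing terms: t[1] = 10,  t[2] = 14,  t[3] = 24,  t[4] = 10,  t[5] = 6,  t[6] = 16,  t[7] = 22,  t[8] = 10,  t[9] = 4,  t[10] = 14,  t[11] = 18,  t[12] = 4,  t[13] = 22,  t[14] = 26,  t[15] = 20,  t[16] = 18,  t[17] = 10,  t[18] = 0,  t[19] = 10,  t[20] = 10,  t[21] = 20,  t[22] = 2,  t[23] = 22,  t[24] = 24,  t[25] = 18,  t[26] = 14,  t[27] = 4,  t[28] = 18,  t[29] = 22,  t[30] = 12,  t[31] = 6,  t[32] = 18,  t[33] = 24,  t[34] = 14,  t[35] = 10,  t[36] = 24,  t[37] = 6,  t[38] = 2,  t[39] = 8,  t[40] = 10,  t[41] = 18,  t[42] = 0,  t[43] = 18,  t[44] = 18,  t[45] = 8,  t[46] = 26,  t[47] = 6,  t[48] = 4,  t[49] = 10,  t[50] = 14.
Since (t[49], t[50]) = (t[1], t[2]) = (10, 14) (two consecutive terms determine the rest), the sequence is periodic with period 48.
(246 - 1) mod 48 = 5, so t[246] = t[6] = 16.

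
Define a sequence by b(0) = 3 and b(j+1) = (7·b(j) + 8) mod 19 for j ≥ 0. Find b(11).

Listing terms: b(0) = 3, b(1) = 10, b(2) = 2, b(3) = 3.
The sequence repeats with period 3.
(11 - 0) mod 3 = 2, so b(11) = b(2) = 2.

2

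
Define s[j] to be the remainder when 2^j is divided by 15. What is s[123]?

8

Computing terms: s[1] = 2; s[2] = 4; s[3] = 8; s[4] = 1; s[5] = 2.
Since s[5] = s[1] = 2, the sequence is periodic with period 4.
So s[123] = s[1 + ((123-1) mod 4)] = s[3] = 8.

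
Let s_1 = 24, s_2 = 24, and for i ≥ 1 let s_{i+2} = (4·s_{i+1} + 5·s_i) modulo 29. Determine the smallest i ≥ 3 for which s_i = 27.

4

Listing terms: s_1 = 24,  s_2 = 24,  s_3 = 13,  s_4 = 27,  s_5 = 28,  s_6 = 15,  s_7 = 26,  s_8 = 5,  s_9 = 5,  s_{10} = 16,  s_{11} = 2,  s_{12} = 1,  s_{13} = 14,  s_{14} = 3,  s_{15} = 24,  s_{16} = 24.
Since (s_{15}, s_{16}) = (s_1, s_2) = (24, 24) (two consecutive terms determine the rest), the sequence is periodic with period 14.
The value 27 first appears (with i ≥ 3) at s_4.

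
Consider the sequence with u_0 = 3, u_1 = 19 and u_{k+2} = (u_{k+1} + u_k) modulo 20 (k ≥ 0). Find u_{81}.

Computing terms: u_0 = 3, u_1 = 19, u_2 = 2, u_3 = 1, u_4 = 3, u_5 = 4, u_6 = 7, u_7 = 11, u_8 = 18, u_9 = 9, u_{10} = 7, u_{11} = 16, u_{12} = 3, u_{13} = 19.
Since (u_{12}, u_{13}) = (u_0, u_1) = (3, 19) (two consecutive terms determine the rest), the sequence is periodic with period 12.
So u_{81} = u_{0 + ((81-0) mod 12)} = u_9 = 9.

9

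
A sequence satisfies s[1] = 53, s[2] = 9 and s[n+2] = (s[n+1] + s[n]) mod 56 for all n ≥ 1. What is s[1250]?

9

Listing terms: s[1] = 53, s[2] = 9, s[3] = 6, s[4] = 15, s[5] = 21, s[6] = 36, s[7] = 1, s[8] = 37, s[9] = 38, s[10] = 19, s[11] = 1, s[12] = 20, s[13] = 21, s[14] = 41, s[15] = 6, s[16] = 47, s[17] = 53, s[18] = 44, s[19] = 41, s[20] = 29, s[21] = 14, s[22] = 43, s[23] = 1, s[24] = 44, s[25] = 45, s[26] = 33, s[27] = 22, s[28] = 55, s[29] = 21, s[30] = 20, s[31] = 41, s[32] = 5, s[33] = 46, s[34] = 51, s[35] = 41, s[36] = 36, s[37] = 21, s[38] = 1, s[39] = 22, s[40] = 23, s[41] = 45, s[42] = 12, s[43] = 1, s[44] = 13, s[45] = 14, s[46] = 27, s[47] = 41, s[48] = 12, s[49] = 53, s[50] = 9.
Since (s[49], s[50]) = (s[1], s[2]) = (53, 9) (two consecutive terms determine the rest), the sequence is periodic with period 48.
(1250 - 1) mod 48 = 1, so s[1250] = s[2] = 9.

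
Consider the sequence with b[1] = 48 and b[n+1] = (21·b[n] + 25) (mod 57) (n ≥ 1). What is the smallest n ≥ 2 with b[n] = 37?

b[1] = 48; b[2] = 7; b[3] = 1; b[4] = 46; b[5] = 22; b[6] = 31; b[7] = 49; b[8] = 28; b[9] = 43; b[10] = 16; b[11] = 19; b[12] = 25; b[13] = 37; b[14] = 4; b[15] = 52; b[16] = 34; b[17] = 55; b[18] = 40; b[19] = 10; b[20] = 7.
Since b[20] = b[2] = 7, the sequence is eventually periodic: after a pre-period of length 1 it cycles with period 18.
The value 37 first appears (with n ≥ 2) at b[13].

13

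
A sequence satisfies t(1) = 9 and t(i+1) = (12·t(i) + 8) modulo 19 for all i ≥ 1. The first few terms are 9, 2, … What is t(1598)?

2

We have t(1) = 9,  t(2) = 2,  t(3) = 13,  t(4) = 12,  t(5) = 0,  t(6) = 8,  t(7) = 9.
Since t(7) = t(1) = 9, the sequence is periodic with period 6.
(1598 - 1) mod 6 = 1, so t(1598) = t(2) = 2.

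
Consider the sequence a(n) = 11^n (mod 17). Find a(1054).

9

Computing terms: a(1) = 11,  a(2) = 2,  a(3) = 5,  a(4) = 4,  a(5) = 10,  a(6) = 8,  a(7) = 3,  a(8) = 16,  a(9) = 6,  a(10) = 15,  a(11) = 12,  a(12) = 13,  a(13) = 7,  a(14) = 9,  a(15) = 14,  a(16) = 1,  a(17) = 11.
The sequence repeats with period 16.
(1054 - 1) mod 16 = 13, so a(1054) = a(14) = 9.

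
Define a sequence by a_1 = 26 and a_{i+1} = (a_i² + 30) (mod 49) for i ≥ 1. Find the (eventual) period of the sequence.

7

Computing terms: a_1 = 26, a_2 = 20, a_3 = 38, a_4 = 4, a_5 = 46, a_6 = 39, a_7 = 32, a_8 = 25, a_9 = 18, a_{10} = 11, a_{11} = 4.
Since a_{11} = a_4 = 4, the sequence is eventually periodic: after a pre-period of length 3 it cycles with period 7.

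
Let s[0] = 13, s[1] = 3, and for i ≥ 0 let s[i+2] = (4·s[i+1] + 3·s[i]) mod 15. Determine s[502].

0

s[0] = 13, s[1] = 3, s[2] = 6, s[3] = 3, s[4] = 0, s[5] = 9, s[6] = 6, s[7] = 6, s[8] = 12, s[9] = 6, s[10] = 0, s[11] = 3, s[12] = 12, s[13] = 12, s[14] = 9, s[15] = 12, s[16] = 0, s[17] = 6, s[18] = 9, s[19] = 9, s[20] = 3, s[21] = 9, s[22] = 0, s[23] = 12, s[24] = 3, s[25] = 3, s[26] = 6.
Since (s[25], s[26]) = (s[1], s[2]) = (3, 6) (two consecutive terms determine the rest), the sequence is eventually periodic: after a pre-period of length 1 it cycles with period 24.
For i ≥ 1, s[i] depends only on (i - 1) mod 24. (502 - 1) mod 24 = 21, so s[502] = s[22] = 0.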